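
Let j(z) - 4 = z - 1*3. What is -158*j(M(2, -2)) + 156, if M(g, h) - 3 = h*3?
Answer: 472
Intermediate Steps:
M(g, h) = 3 + 3*h (M(g, h) = 3 + h*3 = 3 + 3*h)
j(z) = 1 + z (j(z) = 4 + (z - 1*3) = 4 + (z - 3) = 4 + (-3 + z) = 1 + z)
-158*j(M(2, -2)) + 156 = -158*(1 + (3 + 3*(-2))) + 156 = -158*(1 + (3 - 6)) + 156 = -158*(1 - 3) + 156 = -158*(-2) + 156 = 316 + 156 = 472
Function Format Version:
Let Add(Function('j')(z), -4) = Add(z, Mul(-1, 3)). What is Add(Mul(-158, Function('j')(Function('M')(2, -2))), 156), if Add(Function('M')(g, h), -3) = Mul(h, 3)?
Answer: 472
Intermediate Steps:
Function('M')(g, h) = Add(3, Mul(3, h)) (Function('M')(g, h) = Add(3, Mul(h, 3)) = Add(3, Mul(3, h)))
Function('j')(z) = Add(1, z) (Function('j')(z) = Add(4, Add(z, Mul(-1, 3))) = Add(4, Add(z, -3)) = Add(4, Add(-3, z)) = Add(1, z))
Add(Mul(-158, Function('j')(Function('M')(2, -2))), 156) = Add(Mul(-158, Add(1, Add(3, Mul(3, -2)))), 156) = Add(Mul(-158, Add(1, Add(3, -6))), 156) = Add(Mul(-158, Add(1, -3)), 156) = Add(Mul(-158, -2), 156) = Add(316, 156) = 472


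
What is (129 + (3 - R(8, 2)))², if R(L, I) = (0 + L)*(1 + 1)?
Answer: 13456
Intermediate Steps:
R(L, I) = 2*L (R(L, I) = L*2 = 2*L)
(129 + (3 - R(8, 2)))² = (129 + (3 - 2*8))² = (129 + (3 - 1*16))² = (129 + (3 - 16))² = (129 - 13)² = 116² = 13456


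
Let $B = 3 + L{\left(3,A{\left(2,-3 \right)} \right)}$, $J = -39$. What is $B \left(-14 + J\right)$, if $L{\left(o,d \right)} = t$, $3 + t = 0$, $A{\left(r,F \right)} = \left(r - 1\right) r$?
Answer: $0$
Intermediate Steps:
$A{\left(r,F \right)} = r \left(-1 + r\right)$ ($A{\left(r,F \right)} = \left(-1 + r\right) r = r \left(-1 + r\right)$)
$t = -3$ ($t = -3 + 0 = -3$)
$L{\left(o,d \right)} = -3$
$B = 0$ ($B = 3 - 3 = 0$)
$B \left(-14 + J\right) = 0 \left(-14 - 39\right) = 0 \left(-53\right) = 0$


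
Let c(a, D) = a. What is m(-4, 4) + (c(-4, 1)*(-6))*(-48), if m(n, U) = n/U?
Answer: -1153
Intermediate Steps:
m(-4, 4) + (c(-4, 1)*(-6))*(-48) = -4/4 - 4*(-6)*(-48) = -4*¼ + 24*(-48) = -1 - 1152 = -1153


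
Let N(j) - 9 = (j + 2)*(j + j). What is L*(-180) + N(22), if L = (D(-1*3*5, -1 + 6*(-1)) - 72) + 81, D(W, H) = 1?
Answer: -735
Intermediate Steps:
N(j) = 9 + 2*j*(2 + j) (N(j) = 9 + (j + 2)*(j + j) = 9 + (2 + j)*(2*j) = 9 + 2*j*(2 + j))
L = 10 (L = (1 - 72) + 81 = -71 + 81 = 10)
L*(-180) + N(22) = 10*(-180) + (9 + 2*22² + 4*22) = -1800 + (9 + 2*484 + 88) = -1800 + (9 + 968 + 88) = -1800 + 1065 = -735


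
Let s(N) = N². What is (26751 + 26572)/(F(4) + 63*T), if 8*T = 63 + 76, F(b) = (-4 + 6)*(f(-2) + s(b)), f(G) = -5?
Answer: 426584/8933 ≈ 47.754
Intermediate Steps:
F(b) = -10 + 2*b² (F(b) = (-4 + 6)*(-5 + b²) = 2*(-5 + b²) = -10 + 2*b²)
T = 139/8 (T = (63 + 76)/8 = (⅛)*139 = 139/8 ≈ 17.375)
(26751 + 26572)/(F(4) + 63*T) = (26751 + 26572)/((-10 + 2*4²) + 63*(139/8)) = 53323/((-10 + 2*16) + 8757/8) = 53323/((-10 + 32) + 8757/8) = 53323/(22 + 8757/8) = 53323/(8933/8) = 53323*(8/8933) = 426584/8933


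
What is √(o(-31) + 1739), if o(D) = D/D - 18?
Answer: √1722 ≈ 41.497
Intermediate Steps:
o(D) = -17 (o(D) = 1 - 18 = -17)
√(o(-31) + 1739) = √(-17 + 1739) = √1722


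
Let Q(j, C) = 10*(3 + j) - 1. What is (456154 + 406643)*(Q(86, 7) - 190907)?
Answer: -163946960346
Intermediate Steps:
Q(j, C) = 29 + 10*j (Q(j, C) = (30 + 10*j) - 1 = 29 + 10*j)
(456154 + 406643)*(Q(86, 7) - 190907) = (456154 + 406643)*((29 + 10*86) - 190907) = 862797*((29 + 860) - 190907) = 862797*(889 - 190907) = 862797*(-190018) = -163946960346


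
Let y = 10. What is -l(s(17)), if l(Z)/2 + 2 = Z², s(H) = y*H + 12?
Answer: -66244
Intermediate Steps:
s(H) = 12 + 10*H (s(H) = 10*H + 12 = 12 + 10*H)
l(Z) = -4 + 2*Z²
-l(s(17)) = -(-4 + 2*(12 + 10*17)²) = -(-4 + 2*(12 + 170)²) = -(-4 + 2*182²) = -(-4 + 2*33124) = -(-4 + 66248) = -1*66244 = -66244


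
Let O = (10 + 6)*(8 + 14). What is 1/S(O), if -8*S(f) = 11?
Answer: -8/11 ≈ -0.72727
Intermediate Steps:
O = 352 (O = 16*22 = 352)
S(f) = -11/8 (S(f) = -1/8*11 = -11/8)
1/S(O) = 1/(-11/8) = -8/11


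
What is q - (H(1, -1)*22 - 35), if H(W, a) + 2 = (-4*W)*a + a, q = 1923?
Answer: 1936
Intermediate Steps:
H(W, a) = -2 + a - 4*W*a (H(W, a) = -2 + ((-4*W)*a + a) = -2 + (-4*W*a + a) = -2 + (a - 4*W*a) = -2 + a - 4*W*a)
q - (H(1, -1)*22 - 35) = 1923 - ((-2 - 1 - 4*1*(-1))*22 - 35) = 1923 - ((-2 - 1 + 4)*22 - 35) = 1923 - (1*22 - 35) = 1923 - (22 - 35) = 1923 - 1*(-13) = 1923 + 13 = 1936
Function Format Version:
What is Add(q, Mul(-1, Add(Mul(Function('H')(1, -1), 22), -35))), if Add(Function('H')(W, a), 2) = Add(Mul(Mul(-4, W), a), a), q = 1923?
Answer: 1936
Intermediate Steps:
Function('H')(W, a) = Add(-2, a, Mul(-4, W, a)) (Function('H')(W, a) = Add(-2, Add(Mul(Mul(-4, W), a), a)) = Add(-2, Add(Mul(-4, W, a), a)) = Add(-2, Add(a, Mul(-4, W, a))) = Add(-2, a, Mul(-4, W, a)))
Add(q, Mul(-1, Add(Mul(Function('H')(1, -1), 22), -35))) = Add(1923, Mul(-1, Add(Mul(Add(-2, -1, Mul(-4, 1, -1)), 22), -35))) = Add(1923, Mul(-1, Add(Mul(Add(-2, -1, 4), 22), -35))) = Add(1923, Mul(-1, Add(Mul(1, 22), -35))) = Add(1923, Mul(-1, Add(22, -35))) = Add(1923, Mul(-1, -13)) = Add(1923, 13) = 1936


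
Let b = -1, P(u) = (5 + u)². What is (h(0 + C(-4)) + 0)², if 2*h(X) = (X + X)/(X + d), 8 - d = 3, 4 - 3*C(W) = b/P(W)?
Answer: 1/16 ≈ 0.062500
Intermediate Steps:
C(W) = 4/3 + 1/(3*(5 + W)²) (C(W) = 4/3 - (-1)/(3*((5 + W)²)) = 4/3 - (-1)/(3*(5 + W)²) = 4/3 + 1/(3*(5 + W)²))
d = 5 (d = 8 - 1*3 = 8 - 3 = 5)
h(X) = X/(5 + X) (h(X) = ((X + X)/(X + 5))/2 = ((2*X)/(5 + X))/2 = (2*X/(5 + X))/2 = X/(5 + X))
(h(0 + C(-4)) + 0)² = ((0 + (4/3 + 1/(3*(5 - 4)²)))/(5 + (0 + (4/3 + 1/(3*(5 - 4)²)))) + 0)² = ((0 + (4/3 + (⅓)/1²))/(5 + (0 + (4/3 + (⅓)/1²))) + 0)² = ((0 + (4/3 + (⅓)*1))/(5 + (0 + (4/3 + (⅓)*1))) + 0)² = ((0 + (4/3 + ⅓))/(5 + (0 + (4/3 + ⅓))) + 0)² = ((0 + 5/3)/(5 + (0 + 5/3)) + 0)² = (5/(3*(5 + 5/3)) + 0)² = (5/(3*(20/3)) + 0)² = ((5/3)*(3/20) + 0)² = (¼ + 0)² = (¼)² = 1/16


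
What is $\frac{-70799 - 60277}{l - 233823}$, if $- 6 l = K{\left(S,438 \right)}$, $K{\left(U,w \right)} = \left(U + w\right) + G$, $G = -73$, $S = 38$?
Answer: $\frac{786456}{1403341} \approx 0.56042$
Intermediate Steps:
$K{\left(U,w \right)} = -73 + U + w$ ($K{\left(U,w \right)} = \left(U + w\right) - 73 = -73 + U + w$)
$l = - \frac{403}{6}$ ($l = - \frac{-73 + 38 + 438}{6} = \left(- \frac{1}{6}\right) 403 = - \frac{403}{6} \approx -67.167$)
$\frac{-70799 - 60277}{l - 233823} = \frac{-70799 - 60277}{- \frac{403}{6} - 233823} = - \frac{131076}{- \frac{1403341}{6}} = \left(-131076\right) \left(- \frac{6}{1403341}\right) = \frac{786456}{1403341}$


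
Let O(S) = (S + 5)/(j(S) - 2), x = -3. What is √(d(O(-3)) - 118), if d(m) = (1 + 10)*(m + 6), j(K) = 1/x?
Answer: I*√3010/7 ≈ 7.8376*I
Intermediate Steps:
j(K) = -⅓ (j(K) = 1/(-3) = -⅓)
O(S) = -15/7 - 3*S/7 (O(S) = (S + 5)/(-⅓ - 2) = (5 + S)/(-7/3) = (5 + S)*(-3/7) = -15/7 - 3*S/7)
d(m) = 66 + 11*m (d(m) = 11*(6 + m) = 66 + 11*m)
√(d(O(-3)) - 118) = √((66 + 11*(-15/7 - 3/7*(-3))) - 118) = √((66 + 11*(-15/7 + 9/7)) - 118) = √((66 + 11*(-6/7)) - 118) = √((66 - 66/7) - 118) = √(396/7 - 118) = √(-430/7) = I*√3010/7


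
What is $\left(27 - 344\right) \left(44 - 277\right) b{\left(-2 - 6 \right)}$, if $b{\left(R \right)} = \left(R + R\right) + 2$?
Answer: $-1034054$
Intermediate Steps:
$b{\left(R \right)} = 2 + 2 R$ ($b{\left(R \right)} = 2 R + 2 = 2 + 2 R$)
$\left(27 - 344\right) \left(44 - 277\right) b{\left(-2 - 6 \right)} = \left(27 - 344\right) \left(44 - 277\right) \left(2 + 2 \left(-2 - 6\right)\right) = \left(-317\right) \left(-233\right) \left(2 + 2 \left(-2 - 6\right)\right) = 73861 \left(2 + 2 \left(-8\right)\right) = 73861 \left(2 - 16\right) = 73861 \left(-14\right) = -1034054$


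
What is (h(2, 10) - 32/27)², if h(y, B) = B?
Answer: 56644/729 ≈ 77.701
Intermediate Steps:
(h(2, 10) - 32/27)² = (10 - 32/27)² = (238/27)² = 56644/729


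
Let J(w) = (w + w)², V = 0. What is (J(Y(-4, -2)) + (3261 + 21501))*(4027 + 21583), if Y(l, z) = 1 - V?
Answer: 634257260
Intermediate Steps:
Y(l, z) = 1 (Y(l, z) = 1 - 1*0 = 1 + 0 = 1)
J(w) = 4*w² (J(w) = (2*w)² = 4*w²)
(J(Y(-4, -2)) + (3261 + 21501))*(4027 + 21583) = (4*1² + (3261 + 21501))*(4027 + 21583) = (4*1 + 24762)*25610 = (4 + 24762)*25610 = 24766*25610 = 634257260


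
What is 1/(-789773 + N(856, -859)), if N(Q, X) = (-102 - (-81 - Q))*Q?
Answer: -1/75013 ≈ -1.3331e-5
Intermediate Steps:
N(Q, X) = Q*(-21 + Q) (N(Q, X) = (-102 + (81 + Q))*Q = (-21 + Q)*Q = Q*(-21 + Q))
1/(-789773 + N(856, -859)) = 1/(-789773 + 856*(-21 + 856)) = 1/(-789773 + 856*835) = 1/(-789773 + 714760) = 1/(-75013) = -1/75013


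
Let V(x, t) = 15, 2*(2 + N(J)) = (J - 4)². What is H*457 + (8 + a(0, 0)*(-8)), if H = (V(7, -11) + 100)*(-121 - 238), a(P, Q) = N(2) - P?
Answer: -18867237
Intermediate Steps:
N(J) = -2 + (-4 + J)²/2 (N(J) = -2 + (J - 4)²/2 = -2 + (-4 + J)²/2)
a(P, Q) = -P (a(P, Q) = (-2 + (-4 + 2)²/2) - P = (-2 + (½)*(-2)²) - P = (-2 + (½)*4) - P = (-2 + 2) - P = 0 - P = -P)
H = -41285 (H = (15 + 100)*(-121 - 238) = 115*(-359) = -41285)
H*457 + (8 + a(0, 0)*(-8)) = -41285*457 + (8 - 1*0*(-8)) = -18867245 + (8 + 0*(-8)) = -18867245 + (8 + 0) = -18867245 + 8 = -18867237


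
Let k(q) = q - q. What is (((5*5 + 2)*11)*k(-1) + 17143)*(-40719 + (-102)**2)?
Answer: -519690045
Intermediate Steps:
k(q) = 0
(((5*5 + 2)*11)*k(-1) + 17143)*(-40719 + (-102)**2) = (((5*5 + 2)*11)*0 + 17143)*(-40719 + (-102)**2) = (((25 + 2)*11)*0 + 17143)*(-40719 + 10404) = ((27*11)*0 + 17143)*(-30315) = (297*0 + 17143)*(-30315) = (0 + 17143)*(-30315) = 17143*(-30315) = -519690045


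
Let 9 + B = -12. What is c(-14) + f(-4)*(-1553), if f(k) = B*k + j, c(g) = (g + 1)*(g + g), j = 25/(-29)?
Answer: -3733727/29 ≈ -1.2875e+5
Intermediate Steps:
B = -21 (B = -9 - 12 = -21)
j = -25/29 (j = 25*(-1/29) = -25/29 ≈ -0.86207)
c(g) = 2*g*(1 + g) (c(g) = (1 + g)*(2*g) = 2*g*(1 + g))
f(k) = -25/29 - 21*k (f(k) = -21*k - 25/29 = -25/29 - 21*k)
c(-14) + f(-4)*(-1553) = 2*(-14)*(1 - 14) + (-25/29 - 21*(-4))*(-1553) = 2*(-14)*(-13) + (-25/29 + 84)*(-1553) = 364 + (2411/29)*(-1553) = 364 - 3744283/29 = -3733727/29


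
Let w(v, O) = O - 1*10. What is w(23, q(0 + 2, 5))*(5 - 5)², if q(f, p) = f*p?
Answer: 0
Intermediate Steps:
w(v, O) = -10 + O (w(v, O) = O - 10 = -10 + O)
w(23, q(0 + 2, 5))*(5 - 5)² = (-10 + (0 + 2)*5)*(5 - 5)² = (-10 + 2*5)*0² = (-10 + 10)*0 = 0*0 = 0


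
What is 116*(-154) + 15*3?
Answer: -17819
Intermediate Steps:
116*(-154) + 15*3 = -17864 + 45 = -17819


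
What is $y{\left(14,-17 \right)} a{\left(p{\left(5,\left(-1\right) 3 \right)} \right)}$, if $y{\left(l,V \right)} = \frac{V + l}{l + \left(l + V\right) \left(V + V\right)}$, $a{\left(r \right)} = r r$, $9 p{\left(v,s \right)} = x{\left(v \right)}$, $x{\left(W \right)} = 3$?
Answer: $- \frac{1}{348} \approx -0.0028736$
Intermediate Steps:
$p{\left(v,s \right)} = \frac{1}{3}$ ($p{\left(v,s \right)} = \frac{1}{9} \cdot 3 = \frac{1}{3}$)
$a{\left(r \right)} = r^{2}$
$y{\left(l,V \right)} = \frac{V + l}{l + 2 V \left(V + l\right)}$ ($y{\left(l,V \right)} = \frac{V + l}{l + \left(V + l\right) 2 V} = \frac{V + l}{l + 2 V \left(V + l\right)}$)
$y{\left(14,-17 \right)} a{\left(p{\left(5,\left(-1\right) 3 \right)} \right)} = \frac{\frac{1}{14 + 2 \left(-17\right)^{2} + 2 \left(-17\right) 14} \left(-17 + 14\right)}{9} = \frac{1}{14 + 2 \cdot 289 - 476} \left(-3\right) \frac{1}{9} = \frac{1}{14 + 578 - 476} \left(-3\right) \frac{1}{9} = \frac{1}{116} \left(-3\right) \frac{1}{9} = \left(- \frac{3}{116}\right) \frac{1}{9} = - \frac{1}{348}$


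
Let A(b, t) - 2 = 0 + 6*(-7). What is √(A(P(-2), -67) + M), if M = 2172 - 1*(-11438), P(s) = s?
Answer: √13570 ≈ 116.49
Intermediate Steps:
A(b, t) = -40 (A(b, t) = 2 + (0 + 6*(-7)) = 2 + (0 - 42) = 2 - 42 = -40)
M = 13610 (M = 2172 + 11438 = 13610)
√(A(P(-2), -67) + M) = √(-40 + 13610) = √13570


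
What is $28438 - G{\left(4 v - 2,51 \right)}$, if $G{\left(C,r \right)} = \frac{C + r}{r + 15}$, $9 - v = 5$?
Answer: $\frac{1876843}{66} \approx 28437.0$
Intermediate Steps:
$v = 4$ ($v = 9 - 5 = 4$)
$G{\left(C,r \right)} = \frac{C + r}{15 + r}$
$28438 - G{\left(4 v - 2,51 \right)} = 28438 - \frac{\left(4 \cdot 4 - 2\right) + 51}{15 + 51} = 28438 - \frac{\left(16 - 2\right) + 51}{66} = 28438 - \frac{14 + 51}{66} = 28438 - \frac{1}{66} \cdot 65 = 28438 - \frac{65}{66} = \frac{1876843}{66}$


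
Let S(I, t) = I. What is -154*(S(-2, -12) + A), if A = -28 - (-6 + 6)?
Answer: 4620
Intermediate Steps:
A = -28 (A = -28 - 1*0 = -28 + 0 = -28)
-154*(S(-2, -12) + A) = -154*(-2 - 28) = -154*(-30) = 4620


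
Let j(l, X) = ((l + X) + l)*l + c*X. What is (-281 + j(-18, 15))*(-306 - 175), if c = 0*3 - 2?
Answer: -32227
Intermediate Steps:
c = -2 (c = 0 - 2 = -2)
j(l, X) = -2*X + l*(X + 2*l) (j(l, X) = ((l + X) + l)*l - 2*X = ((X + l) + l)*l - 2*X = (X + 2*l)*l - 2*X = l*(X + 2*l) - 2*X = -2*X + l*(X + 2*l))
(-281 + j(-18, 15))*(-306 - 175) = (-281 + (-2*15 + 2*(-18)**2 + 15*(-18)))*(-306 - 175) = (-281 + (-30 + 2*324 - 270))*(-481) = (-281 + (-30 + 648 - 270))*(-481) = (-281 + 348)*(-481) = 67*(-481) = -32227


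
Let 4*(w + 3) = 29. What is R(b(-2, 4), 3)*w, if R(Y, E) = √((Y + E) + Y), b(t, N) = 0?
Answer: 17*√3/4 ≈ 7.3612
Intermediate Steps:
R(Y, E) = √(E + 2*Y) (R(Y, E) = √((E + Y) + Y) = √(E + 2*Y))
w = 17/4 (w = -3 + (¼)*29 = -3 + 29/4 = 17/4 ≈ 4.2500)
R(b(-2, 4), 3)*w = √(3 + 2*0)*(17/4) = √(3 + 0)*(17/4) = √3*(17/4) = 17*√3/4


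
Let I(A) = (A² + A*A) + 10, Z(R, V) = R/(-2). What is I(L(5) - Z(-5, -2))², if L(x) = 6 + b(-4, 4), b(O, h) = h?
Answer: 60025/4 ≈ 15006.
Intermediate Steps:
Z(R, V) = -R/2 (Z(R, V) = R*(-½) = -R/2)
L(x) = 10 (L(x) = 6 + 4 = 10)
I(A) = 10 + 2*A² (I(A) = (A² + A²) + 10 = 2*A² + 10 = 10 + 2*A²)
I(L(5) - Z(-5, -2))² = (10 + 2*(10 - (-1)*(-5)/2)²)² = (10 + 2*(10 - 1*5/2)²)² = (10 + 2*(10 - 5/2)²)² = (10 + 2*(15/2)²)² = (10 + 2*(225/4))² = (10 + 225/2)² = (245/2)² = 60025/4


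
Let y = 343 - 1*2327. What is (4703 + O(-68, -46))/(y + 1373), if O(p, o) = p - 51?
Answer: -4584/611 ≈ -7.5025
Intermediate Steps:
O(p, o) = -51 + p
y = -1984 (y = 343 - 2327 = -1984)
(4703 + O(-68, -46))/(y + 1373) = (4703 + (-51 - 68))/(-1984 + 1373) = (4703 - 119)/(-611) = 4584*(-1/611) = -4584/611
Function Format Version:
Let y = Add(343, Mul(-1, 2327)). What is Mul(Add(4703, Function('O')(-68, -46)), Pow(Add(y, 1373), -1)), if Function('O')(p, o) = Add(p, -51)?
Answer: Rational(-4584, 611) ≈ -7.5025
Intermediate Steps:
Function('O')(p, o) = Add(-51, p)
y = -1984 (y = Add(343, -2327) = -1984)
Mul(Add(4703, Function('O')(-68, -46)), Pow(Add(y, 1373), -1)) = Mul(Add(4703, Add(-51, -68)), Pow(Add(-1984, 1373), -1)) = Mul(Add(4703, -119), Pow(-611, -1)) = Mul(4584, Rational(-1, 611)) = Rational(-4584, 611)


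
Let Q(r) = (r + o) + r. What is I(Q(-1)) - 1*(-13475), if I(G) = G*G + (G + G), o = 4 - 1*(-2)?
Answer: 13499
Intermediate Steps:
o = 6 (o = 4 + 2 = 6)
Q(r) = 6 + 2*r (Q(r) = (r + 6) + r = (6 + r) + r = 6 + 2*r)
I(G) = G**2 + 2*G
I(Q(-1)) - 1*(-13475) = (6 + 2*(-1))*(2 + (6 + 2*(-1))) - 1*(-13475) = (6 - 2)*(2 + (6 - 2)) + 13475 = 4*(2 + 4) + 13475 = 4*6 + 13475 = 24 + 13475 = 13499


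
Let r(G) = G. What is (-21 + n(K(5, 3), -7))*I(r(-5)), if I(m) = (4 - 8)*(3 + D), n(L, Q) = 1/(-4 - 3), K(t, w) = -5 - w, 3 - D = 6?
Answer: 0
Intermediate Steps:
D = -3 (D = 3 - 1*6 = 3 - 6 = -3)
n(L, Q) = -⅐ (n(L, Q) = 1/(-7) = -⅐)
I(m) = 0 (I(m) = (4 - 8)*(3 - 3) = -4*0 = 0)
(-21 + n(K(5, 3), -7))*I(r(-5)) = (-21 - ⅐)*0 = -148/7*0 = 0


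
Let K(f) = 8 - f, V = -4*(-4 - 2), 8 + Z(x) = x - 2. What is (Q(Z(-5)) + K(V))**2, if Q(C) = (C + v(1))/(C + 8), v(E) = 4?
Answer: 10201/49 ≈ 208.18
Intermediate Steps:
Z(x) = -10 + x (Z(x) = -8 + (x - 2) = -8 + (-2 + x) = -10 + x)
Q(C) = (4 + C)/(8 + C) (Q(C) = (C + 4)/(C + 8) = (4 + C)/(8 + C))
V = 24 (V = -4*(-6) = 24)
(Q(Z(-5)) + K(V))**2 = ((4 + (-10 - 5))/(8 + (-10 - 5)) + (8 - 1*24))**2 = ((4 - 15)/(8 - 15) + (8 - 24))**2 = (-11/(-7) - 16)**2 = (-1/7*(-11) - 16)**2 = (11/7 - 16)**2 = (-101/7)**2 = 10201/49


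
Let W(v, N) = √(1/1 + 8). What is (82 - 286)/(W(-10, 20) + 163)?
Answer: -102/83 ≈ -1.2289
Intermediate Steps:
W(v, N) = 3 (W(v, N) = √(1 + 8) = √9 = 3)
(82 - 286)/(W(-10, 20) + 163) = (82 - 286)/(3 + 163) = -204/166 = -204*1/166 = -102/83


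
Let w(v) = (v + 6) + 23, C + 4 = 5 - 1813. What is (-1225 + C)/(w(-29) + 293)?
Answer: -3037/293 ≈ -10.365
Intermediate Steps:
C = -1812 (C = -4 + (5 - 1813) = -4 - 1808 = -1812)
w(v) = 29 + v (w(v) = (6 + v) + 23 = 29 + v)
(-1225 + C)/(w(-29) + 293) = (-1225 - 1812)/((29 - 29) + 293) = -3037/(0 + 293) = -3037/293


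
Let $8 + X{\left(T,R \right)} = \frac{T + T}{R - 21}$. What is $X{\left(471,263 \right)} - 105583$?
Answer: $- \frac{12776040}{121} \approx -1.0559 \cdot 10^{5}$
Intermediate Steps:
$X{\left(T,R \right)} = -8 + \frac{2 T}{-21 + R}$ ($X{\left(T,R \right)} = -8 + \frac{T + T}{R - 21} = -8 + \frac{2 T}{-21 + R}$)
$X{\left(471,263 \right)} - 105583 = \frac{2 \left(84 + 471 - 1052\right)}{-21 + 263} - 105583 = \frac{2 \left(84 + 471 - 1052\right)}{242} - 105583 = 2 \cdot \frac{1}{242} \left(-497\right) - 105583 = - \frac{497}{121} - 105583 = - \frac{12776040}{121}$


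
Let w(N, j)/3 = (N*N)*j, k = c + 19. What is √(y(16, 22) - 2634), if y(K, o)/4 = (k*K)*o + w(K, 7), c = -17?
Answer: √21686 ≈ 147.26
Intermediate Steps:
k = 2 (k = -17 + 19 = 2)
w(N, j) = 3*j*N² (w(N, j) = 3*((N*N)*j) = 3*(N²*j) = 3*(j*N²) = 3*j*N²)
y(K, o) = 84*K² + 8*K*o (y(K, o) = 4*((2*K)*o + 3*7*K²) = 4*(2*K*o + 21*K²) = 4*(21*K² + 2*K*o) = 84*K² + 8*K*o)
√(y(16, 22) - 2634) = √(4*16*(2*22 + 21*16) - 2634) = √(4*16*(44 + 336) - 2634) = √(4*16*380 - 2634) = √(24320 - 2634) = √21686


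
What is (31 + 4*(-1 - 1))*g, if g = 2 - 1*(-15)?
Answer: 391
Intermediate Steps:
g = 17 (g = 2 + 15 = 17)
(31 + 4*(-1 - 1))*g = (31 + 4*(-1 - 1))*17 = (31 + 4*(-2))*17 = (31 - 8)*17 = 23*17 = 391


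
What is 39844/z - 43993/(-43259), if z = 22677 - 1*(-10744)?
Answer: 3193901649/1445759039 ≈ 2.2092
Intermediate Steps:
z = 33421 (z = 22677 + 10744 = 33421)
39844/z - 43993/(-43259) = 39844/33421 - 43993/(-43259) = 39844*(1/33421) - 43993*(-1/43259) = 39844/33421 + 43993/43259 = 3193901649/1445759039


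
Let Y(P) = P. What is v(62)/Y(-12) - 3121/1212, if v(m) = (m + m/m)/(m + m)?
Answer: -393367/150288 ≈ -2.6174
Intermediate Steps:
v(m) = (1 + m)/(2*m) (v(m) = (m + 1)/((2*m)) = (1 + m)*(1/(2*m)) = (1 + m)/(2*m))
v(62)/Y(-12) - 3121/1212 = ((½)*(1 + 62)/62)/(-12) - 3121/1212 = ((½)*(1/62)*63)*(-1/12) - 3121*1/1212 = (63/124)*(-1/12) - 3121/1212 = -21/496 - 3121/1212 = -393367/150288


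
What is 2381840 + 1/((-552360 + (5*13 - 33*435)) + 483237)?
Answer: 198676419919/83413 ≈ 2.3818e+6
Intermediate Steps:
2381840 + 1/((-552360 + (5*13 - 33*435)) + 483237) = 2381840 + 1/((-552360 + (65 - 14355)) + 483237) = 2381840 + 1/((-552360 - 14290) + 483237) = 2381840 + 1/(-566650 + 483237) = 2381840 + 1/(-83413) = 2381840 - 1/83413 = 198676419919/83413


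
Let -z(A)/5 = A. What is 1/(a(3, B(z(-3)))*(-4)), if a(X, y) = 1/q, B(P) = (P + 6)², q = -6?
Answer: 3/2 ≈ 1.5000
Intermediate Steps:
z(A) = -5*A
B(P) = (6 + P)²
a(X, y) = -⅙ (a(X, y) = 1/(-6) = -⅙)
1/(a(3, B(z(-3)))*(-4)) = 1/(-⅙*(-4)) = 1/(⅔) = 3/2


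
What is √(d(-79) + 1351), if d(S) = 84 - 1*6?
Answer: √1429 ≈ 37.802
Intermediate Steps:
d(S) = 78 (d(S) = 84 - 6 = 78)
√(d(-79) + 1351) = √(78 + 1351) = √1429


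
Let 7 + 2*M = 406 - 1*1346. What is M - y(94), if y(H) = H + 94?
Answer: -1323/2 ≈ -661.50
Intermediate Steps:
M = -947/2 (M = -7/2 + (406 - 1*1346)/2 = -7/2 + (406 - 1346)/2 = -7/2 + (½)*(-940) = -7/2 - 470 = -947/2 ≈ -473.50)
y(H) = 94 + H
M - y(94) = -947/2 - (94 + 94) = -947/2 - 1*188 = -947/2 - 188 = -1323/2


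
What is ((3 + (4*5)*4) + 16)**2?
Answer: 9801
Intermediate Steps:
((3 + (4*5)*4) + 16)**2 = ((3 + 20*4) + 16)**2 = ((3 + 80) + 16)**2 = (83 + 16)**2 = 99**2 = 9801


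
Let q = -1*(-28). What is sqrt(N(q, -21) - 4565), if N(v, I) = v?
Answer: I*sqrt(4537) ≈ 67.357*I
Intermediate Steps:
q = 28
sqrt(N(q, -21) - 4565) = sqrt(28 - 4565) = sqrt(-4537) = I*sqrt(4537)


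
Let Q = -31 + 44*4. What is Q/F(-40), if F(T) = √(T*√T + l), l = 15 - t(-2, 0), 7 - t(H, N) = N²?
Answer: 145/√(8 - 80*I*√10) ≈ 6.5457 + 6.342*I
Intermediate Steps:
t(H, N) = 7 - N²
l = 8 (l = 15 - (7 - 1*0²) = 15 - (7 - 1*0) = 15 - (7 + 0) = 15 - 1*7 = 15 - 7 = 8)
F(T) = √(8 + T^(3/2)) (F(T) = √(T*√T + 8) = √(T^(3/2) + 8) = √(8 + T^(3/2)))
Q = 145 (Q = -31 + 176 = 145)
Q/F(-40) = 145/(√(8 + (-40)^(3/2))) = 145/(√(8 - 80*I*√10)) = 145/√(8 - 80*I*√10)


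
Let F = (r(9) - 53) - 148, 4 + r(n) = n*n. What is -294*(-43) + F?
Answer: 12518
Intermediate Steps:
r(n) = -4 + n² (r(n) = -4 + n*n = -4 + n²)
F = -124 (F = ((-4 + 9²) - 53) - 148 = ((-4 + 81) - 53) - 148 = (77 - 53) - 148 = 24 - 148 = -124)
-294*(-43) + F = -294*(-43) - 124 = 12642 - 124 = 12518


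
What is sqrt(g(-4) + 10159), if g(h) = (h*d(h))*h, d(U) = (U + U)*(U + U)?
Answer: sqrt(11183) ≈ 105.75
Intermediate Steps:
d(U) = 4*U**2 (d(U) = (2*U)*(2*U) = 4*U**2)
g(h) = 4*h**4 (g(h) = (h*(4*h**2))*h = (4*h**3)*h = 4*h**4)
sqrt(g(-4) + 10159) = sqrt(4*(-4)**4 + 10159) = sqrt(4*256 + 10159) = sqrt(1024 + 10159) = sqrt(11183)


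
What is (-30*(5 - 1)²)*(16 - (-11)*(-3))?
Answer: 8160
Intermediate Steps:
(-30*(5 - 1)²)*(16 - (-11)*(-3)) = (-30*4²)*(16 - 1*33) = (-30*16)*(16 - 33) = -480*(-17) = 8160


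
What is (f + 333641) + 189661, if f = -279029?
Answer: 244273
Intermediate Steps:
(f + 333641) + 189661 = (-279029 + 333641) + 189661 = 54612 + 189661 = 244273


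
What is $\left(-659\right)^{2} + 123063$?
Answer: $557344$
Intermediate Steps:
$\left(-659\right)^{2} + 123063 = 434281 + 123063 = 557344$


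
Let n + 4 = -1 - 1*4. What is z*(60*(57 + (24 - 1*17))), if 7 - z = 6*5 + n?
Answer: -53760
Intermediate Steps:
n = -9 (n = -4 + (-1 - 1*4) = -4 + (-1 - 4) = -4 - 5 = -9)
z = -14 (z = 7 - (6*5 - 9) = 7 - (30 - 9) = 7 - 1*21 = 7 - 21 = -14)
z*(60*(57 + (24 - 1*17))) = -840*(57 + (24 - 1*17)) = -840*(57 + (24 - 17)) = -840*(57 + 7) = -840*64 = -14*3840 = -53760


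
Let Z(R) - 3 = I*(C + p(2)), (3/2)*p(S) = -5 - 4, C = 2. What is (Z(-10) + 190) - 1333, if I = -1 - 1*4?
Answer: -1120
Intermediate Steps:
p(S) = -6 (p(S) = 2*(-5 - 4)/3 = (⅔)*(-9) = -6)
I = -5 (I = -1 - 4 = -5)
Z(R) = 23 (Z(R) = 3 - 5*(2 - 6) = 3 - 5*(-4) = 3 + 20 = 23)
(Z(-10) + 190) - 1333 = (23 + 190) - 1333 = 213 - 1333 = -1120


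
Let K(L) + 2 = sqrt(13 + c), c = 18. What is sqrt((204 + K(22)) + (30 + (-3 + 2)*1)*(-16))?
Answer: sqrt(-262 + sqrt(31)) ≈ 16.013*I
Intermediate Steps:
K(L) = -2 + sqrt(31) (K(L) = -2 + sqrt(13 + 18) = -2 + sqrt(31))
sqrt((204 + K(22)) + (30 + (-3 + 2)*1)*(-16)) = sqrt((204 + (-2 + sqrt(31))) + (30 + (-3 + 2)*1)*(-16)) = sqrt((202 + sqrt(31)) + (30 - 1*1)*(-16)) = sqrt((202 + sqrt(31)) + (30 - 1)*(-16)) = sqrt((202 + sqrt(31)) + 29*(-16)) = sqrt((202 + sqrt(31)) - 464) = sqrt(-262 + sqrt(31))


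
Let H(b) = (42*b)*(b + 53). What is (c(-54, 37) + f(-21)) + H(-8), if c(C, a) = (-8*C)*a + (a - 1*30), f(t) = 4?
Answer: 875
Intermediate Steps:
c(C, a) = -30 + a - 8*C*a (c(C, a) = -8*C*a + (a - 30) = -8*C*a + (-30 + a) = -30 + a - 8*C*a)
H(b) = 42*b*(53 + b) (H(b) = (42*b)*(53 + b) = 42*b*(53 + b))
(c(-54, 37) + f(-21)) + H(-8) = ((-30 + 37 - 8*(-54)*37) + 4) + 42*(-8)*(53 - 8) = ((-30 + 37 + 15984) + 4) + 42*(-8)*45 = (15991 + 4) - 15120 = 15995 - 15120 = 875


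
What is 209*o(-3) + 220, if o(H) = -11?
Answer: -2079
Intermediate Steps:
209*o(-3) + 220 = 209*(-11) + 220 = -2299 + 220 = -2079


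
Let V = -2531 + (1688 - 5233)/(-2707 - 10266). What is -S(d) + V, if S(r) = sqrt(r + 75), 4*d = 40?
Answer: -32831118/12973 - sqrt(85) ≈ -2539.9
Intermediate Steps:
d = 10 (d = (1/4)*40 = 10)
S(r) = sqrt(75 + r)
V = -32831118/12973 (V = -2531 - 3545/(-12973) = -2531 - 3545*(-1/12973) = -2531 + 3545/12973 = -32831118/12973 ≈ -2530.7)
-S(d) + V = -sqrt(75 + 10) - 32831118/12973 = -sqrt(85) - 32831118/12973 = -32831118/12973 - sqrt(85)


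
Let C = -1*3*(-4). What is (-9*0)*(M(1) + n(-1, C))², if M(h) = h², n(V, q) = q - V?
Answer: 0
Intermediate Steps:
C = 12 (C = -3*(-4) = 12)
(-9*0)*(M(1) + n(-1, C))² = (-9*0)*(1² + (12 - 1*(-1)))² = 0*(1 + (12 + 1))² = 0*(1 + 13)² = 0*14² = 0*196 = 0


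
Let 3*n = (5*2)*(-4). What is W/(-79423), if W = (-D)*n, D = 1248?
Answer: -16640/79423 ≈ -0.20951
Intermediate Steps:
n = -40/3 (n = ((5*2)*(-4))/3 = (10*(-4))/3 = (⅓)*(-40) = -40/3 ≈ -13.333)
W = 16640 (W = -1*1248*(-40/3) = -1248*(-40/3) = 16640)
W/(-79423) = 16640/(-79423) = 16640*(-1/79423) = -16640/79423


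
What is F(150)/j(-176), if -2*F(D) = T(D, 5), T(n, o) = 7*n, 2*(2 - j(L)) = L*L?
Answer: 175/5162 ≈ 0.033902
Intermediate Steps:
j(L) = 2 - L²/2 (j(L) = 2 - L*L/2 = 2 - L²/2)
F(D) = -7*D/2
F(150)/j(-176) = (-7/2*150)/(2 - ½*(-176)²) = -525/(2 - ½*30976) = -525/(2 - 15488) = -525/(-15486) = -525*(-1/15486) = 175/5162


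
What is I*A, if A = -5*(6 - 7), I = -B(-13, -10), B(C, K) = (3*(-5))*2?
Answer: 150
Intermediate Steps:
B(C, K) = -30 (B(C, K) = -15*2 = -30)
I = 30 (I = -1*(-30) = 30)
A = 5 (A = -5*(-1) = 5)
I*A = 30*5 = 150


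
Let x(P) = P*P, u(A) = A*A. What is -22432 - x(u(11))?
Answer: -37073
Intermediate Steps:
u(A) = A²
x(P) = P²
-22432 - x(u(11)) = -22432 - (11²)² = -22432 - 1*121² = -22432 - 1*14641 = -22432 - 14641 = -37073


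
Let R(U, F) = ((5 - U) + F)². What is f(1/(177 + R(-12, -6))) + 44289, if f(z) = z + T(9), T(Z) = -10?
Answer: 13195143/298 ≈ 44279.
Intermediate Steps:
R(U, F) = (5 + F - U)²
f(z) = -10 + z (f(z) = z - 10 = -10 + z)
f(1/(177 + R(-12, -6))) + 44289 = (-10 + 1/(177 + (5 - 6 - 1*(-12))²)) + 44289 = (-10 + 1/(177 + (5 - 6 + 12)²)) + 44289 = (-10 + 1/(177 + 11²)) + 44289 = (-10 + 1/(177 + 121)) + 44289 = (-10 + 1/298) + 44289 = -2979/298 + 44289 = 13195143/298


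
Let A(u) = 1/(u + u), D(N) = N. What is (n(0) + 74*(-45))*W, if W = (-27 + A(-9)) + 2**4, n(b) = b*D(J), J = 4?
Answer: 36815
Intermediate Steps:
A(u) = 1/(2*u)
n(b) = 4*b (n(b) = b*4 = 4*b)
W = -199/18 (W = (-27 + (1/2)/(-9)) + 2**4 = (-27 + (1/2)*(-1/9)) + 16 = (-27 - 1/18) + 16 = -487/18 + 16 = -199/18 ≈ -11.056)
(n(0) + 74*(-45))*W = (4*0 + 74*(-45))*(-199/18) = (0 - 3330)*(-199/18) = -3330*(-199/18) = 36815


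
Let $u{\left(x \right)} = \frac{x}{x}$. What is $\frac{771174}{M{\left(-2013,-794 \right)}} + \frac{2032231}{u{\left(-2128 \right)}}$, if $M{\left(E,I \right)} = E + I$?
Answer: $\frac{5703701243}{2807} \approx 2.032 \cdot 10^{6}$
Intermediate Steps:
$u{\left(x \right)} = 1$
$\frac{771174}{M{\left(-2013,-794 \right)}} + \frac{2032231}{u{\left(-2128 \right)}} = \frac{771174}{-2013 - 794} + \frac{2032231}{1} = \frac{771174}{-2807} + 2032231 \cdot 1 = 771174 \left(- \frac{1}{2807}\right) + 2032231 = - \frac{771174}{2807} + 2032231 = \frac{5703701243}{2807}$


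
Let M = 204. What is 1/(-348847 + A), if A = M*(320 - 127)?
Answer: -1/309475 ≈ -3.2313e-6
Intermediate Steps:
A = 39372 (A = 204*(320 - 127) = 204*193 = 39372)
1/(-348847 + A) = 1/(-348847 + 39372) = 1/(-309475) = -1/309475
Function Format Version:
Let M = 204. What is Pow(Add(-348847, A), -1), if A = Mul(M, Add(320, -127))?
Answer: Rational(-1, 309475) ≈ -3.2313e-6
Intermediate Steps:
A = 39372 (A = Mul(204, Add(320, -127)) = Mul(204, 193) = 39372)
Pow(Add(-348847, A), -1) = Pow(Add(-348847, 39372), -1) = Pow(-309475, -1) = Rational(-1, 309475)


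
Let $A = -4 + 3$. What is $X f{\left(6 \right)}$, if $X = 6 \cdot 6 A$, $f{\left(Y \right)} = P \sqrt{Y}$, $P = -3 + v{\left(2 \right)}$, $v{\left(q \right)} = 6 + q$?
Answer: $- 180 \sqrt{6} \approx -440.91$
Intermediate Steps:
$P = 5$ ($P = -3 + \left(6 + 2\right) = -3 + 8 = 5$)
$A = -1$
$f{\left(Y \right)} = 5 \sqrt{Y}$
$X = -36$ ($X = 6 \cdot 6 \left(-1\right) = 36 \left(-1\right) = -36$)
$X f{\left(6 \right)} = - 36 \cdot 5 \sqrt{6} = - 180 \sqrt{6}$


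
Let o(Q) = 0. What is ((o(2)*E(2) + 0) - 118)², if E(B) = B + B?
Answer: 13924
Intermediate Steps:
E(B) = 2*B
((o(2)*E(2) + 0) - 118)² = ((0*(2*2) + 0) - 118)² = ((0*4 + 0) - 118)² = ((0 + 0) - 118)² = (0 - 118)² = (-118)² = 13924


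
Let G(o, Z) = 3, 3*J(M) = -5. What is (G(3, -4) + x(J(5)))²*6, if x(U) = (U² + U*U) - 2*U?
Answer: 22898/27 ≈ 848.07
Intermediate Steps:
J(M) = -5/3 (J(M) = (⅓)*(-5) = -5/3)
x(U) = -2*U + 2*U² (x(U) = (U² + U²) - 2*U = 2*U² - 2*U = -2*U + 2*U²)
(G(3, -4) + x(J(5)))²*6 = (3 + 2*(-5/3)*(-1 - 5/3))²*6 = (3 + 2*(-5/3)*(-8/3))²*6 = (3 + 80/9)²*6 = (107/9)²*6 = (11449/81)*6 = 22898/27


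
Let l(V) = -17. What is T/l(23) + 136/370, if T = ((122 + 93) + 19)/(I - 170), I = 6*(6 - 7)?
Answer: 123373/276760 ≈ 0.44578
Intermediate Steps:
I = -6 (I = 6*(-1) = -6)
T = -117/88 (T = ((122 + 93) + 19)/(-6 - 170) = (215 + 19)/(-176) = 234*(-1/176) = -117/88 ≈ -1.3295)
T/l(23) + 136/370 = -117/88/(-17) + 136/370 = -117/88*(-1/17) + 136*(1/370) = 117/1496 + 68/185 = 123373/276760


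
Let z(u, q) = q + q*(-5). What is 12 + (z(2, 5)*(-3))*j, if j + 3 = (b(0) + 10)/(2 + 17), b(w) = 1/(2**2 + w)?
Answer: -2577/19 ≈ -135.63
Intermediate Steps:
z(u, q) = -4*q (z(u, q) = q - 5*q = -4*q)
b(w) = 1/(4 + w)
j = -187/76 (j = -3 + (1/(4 + 0) + 10)/(2 + 17) = -3 + (1/4 + 10)/19 = -3 + (1/4 + 10)*(1/19) = -3 + (41/4)*(1/19) = -3 + 41/76 = -187/76 ≈ -2.4605)
12 + (z(2, 5)*(-3))*j = 12 + (-4*5*(-3))*(-187/76) = 12 - 20*(-3)*(-187/76) = 12 + 60*(-187/76) = 12 - 2805/19 = -2577/19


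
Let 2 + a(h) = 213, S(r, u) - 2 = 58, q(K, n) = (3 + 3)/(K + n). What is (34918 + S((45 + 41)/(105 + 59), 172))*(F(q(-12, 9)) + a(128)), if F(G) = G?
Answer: 7310402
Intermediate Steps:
q(K, n) = 6/(K + n)
S(r, u) = 60 (S(r, u) = 2 + 58 = 60)
a(h) = 211 (a(h) = -2 + 213 = 211)
(34918 + S((45 + 41)/(105 + 59), 172))*(F(q(-12, 9)) + a(128)) = (34918 + 60)*(6/(-12 + 9) + 211) = 34978*(6/(-3) + 211) = 34978*(6*(-⅓) + 211) = 34978*(-2 + 211) = 34978*209 = 7310402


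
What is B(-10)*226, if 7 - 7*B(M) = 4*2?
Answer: -226/7 ≈ -32.286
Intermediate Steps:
B(M) = -1/7 (B(M) = 1 - 4*2/7 = 1 - 1/7*8 = 1 - 8/7 = -1/7)
B(-10)*226 = -1/7*226 = -226/7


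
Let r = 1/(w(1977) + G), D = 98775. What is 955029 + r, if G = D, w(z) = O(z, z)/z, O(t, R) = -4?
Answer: 186496316373936/195278171 ≈ 9.5503e+5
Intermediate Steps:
w(z) = -4/z
G = 98775
r = 1977/195278171 (r = 1/(-4/1977 + 98775) = 1/(195278171/1977) = 1977/195278171 ≈ 1.0124e-5)
955029 + r = 955029 + 1977/195278171 = 186496316373936/195278171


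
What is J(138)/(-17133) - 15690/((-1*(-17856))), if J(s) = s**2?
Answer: -33825913/16995936 ≈ -1.9902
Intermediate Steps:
J(138)/(-17133) - 15690/((-1*(-17856))) = 138**2/(-17133) - 15690/((-1*(-17856))) = 19044*(-1/17133) - 15690/17856 = -6348/5711 - 15690*1/17856 = -6348/5711 - 2615/2976 = -33825913/16995936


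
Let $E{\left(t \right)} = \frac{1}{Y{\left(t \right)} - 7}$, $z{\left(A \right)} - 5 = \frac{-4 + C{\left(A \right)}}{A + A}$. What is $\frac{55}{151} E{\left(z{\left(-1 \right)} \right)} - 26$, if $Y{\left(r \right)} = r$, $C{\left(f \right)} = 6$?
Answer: $- \frac{11833}{453} \approx -26.121$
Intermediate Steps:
$z{\left(A \right)} = 5 + \frac{1}{A}$ ($z{\left(A \right)} = 5 + \frac{-4 + 6}{A + A} = 5 + \frac{2}{2 A} = 5 + 2 \frac{1}{2 A} = 5 + \frac{1}{A}$)
$E{\left(t \right)} = \frac{1}{-7 + t}$ ($E{\left(t \right)} = \frac{1}{t - 7} = \frac{1}{-7 + t}$)
$\frac{55}{151} E{\left(z{\left(-1 \right)} \right)} - 26 = \frac{55 \cdot \frac{1}{151}}{-7 + \left(5 + \frac{1}{-1}\right)} - 26 = \frac{55 \cdot \frac{1}{151}}{-7 + \left(5 - 1\right)} - 26 = \frac{55}{151 \left(-7 + 4\right)} - 26 = \frac{55}{151 \left(-3\right)} - 26 = \frac{55}{151} \left(- \frac{1}{3}\right) - 26 = - \frac{55}{453} - 26 = - \frac{11833}{453}$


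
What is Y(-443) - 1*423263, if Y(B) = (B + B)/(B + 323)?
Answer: -25395337/60 ≈ -4.2326e+5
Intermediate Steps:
Y(B) = 2*B/(323 + B) (Y(B) = (2*B)/(323 + B) = 2*B/(323 + B))
Y(-443) - 1*423263 = 2*(-443)/(323 - 443) - 1*423263 = 2*(-443)/(-120) - 423263 = 2*(-443)*(-1/120) - 423263 = 443/60 - 423263 = -25395337/60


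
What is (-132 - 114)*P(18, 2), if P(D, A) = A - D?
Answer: 3936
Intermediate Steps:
(-132 - 114)*P(18, 2) = (-132 - 114)*(2 - 1*18) = -246*(2 - 18) = -246*(-16) = 3936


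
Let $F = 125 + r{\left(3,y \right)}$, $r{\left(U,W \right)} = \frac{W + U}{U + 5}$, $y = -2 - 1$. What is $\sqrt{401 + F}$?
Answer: $\sqrt{526} \approx 22.935$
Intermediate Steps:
$y = -3$ ($y = -2 - 1 = -3$)
$r{\left(U,W \right)} = \frac{U + W}{5 + U}$
$F = 125$ ($F = 125 + \frac{3 - 3}{5 + 3} = 125 + \frac{1}{8} \cdot 0 = 125 + 0 = 125$)
$\sqrt{401 + F} = \sqrt{401 + 125} = \sqrt{526}$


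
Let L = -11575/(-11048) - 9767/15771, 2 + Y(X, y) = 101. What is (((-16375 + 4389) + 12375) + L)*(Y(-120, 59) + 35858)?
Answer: 2439798541525297/174238008 ≈ 1.4003e+7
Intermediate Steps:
Y(X, y) = 99 (Y(X, y) = -2 + 101 = 99)
L = 74643509/174238008 (L = -11575*(-1/11048) - 9767*1/15771 = 11575/11048 - 9767/15771 = 74643509/174238008 ≈ 0.42840)
(((-16375 + 4389) + 12375) + L)*(Y(-120, 59) + 35858) = (((-16375 + 4389) + 12375) + 74643509/174238008)*(99 + 35858) = ((-11986 + 12375) + 74643509/174238008)*35957 = (389 + 74643509/174238008)*35957 = (67853228621/174238008)*35957 = 2439798541525297/174238008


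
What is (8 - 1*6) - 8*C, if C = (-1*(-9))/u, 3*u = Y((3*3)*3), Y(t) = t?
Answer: -6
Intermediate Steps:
u = 9 (u = ((3*3)*3)/3 = (9*3)/3 = (1/3)*27 = 9)
C = 1 (C = -1*(-9)/9 = 9*(1/9) = 1)
(8 - 1*6) - 8*C = (8 - 1*6) - 8*1 = (8 - 6) - 8 = 2 - 8 = -6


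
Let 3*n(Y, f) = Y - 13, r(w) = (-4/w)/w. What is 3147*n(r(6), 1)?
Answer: -123782/9 ≈ -13754.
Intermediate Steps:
r(w) = -4/w²
n(Y, f) = -13/3 + Y/3 (n(Y, f) = (Y - 13)/3 = (-13 + Y)/3 = -13/3 + Y/3)
3147*n(r(6), 1) = 3147*(-13/3 + (-4/6²)/3) = 3147*(-13/3 + (-4*1/36)/3) = 3147*(-13/3 + (⅓)*(-⅑)) = 3147*(-13/3 - 1/27) = 3147*(-118/27) = -123782/9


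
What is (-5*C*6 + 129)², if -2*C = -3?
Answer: 7056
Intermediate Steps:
C = 3/2 (C = -½*(-3) = 3/2 ≈ 1.5000)
(-5*C*6 + 129)² = (-5*3/2*6 + 129)² = (-15/2*6 + 129)² = (-45 + 129)² = 84² = 7056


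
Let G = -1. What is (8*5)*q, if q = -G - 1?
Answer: 0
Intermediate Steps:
q = 0 (q = -1*(-1) - 1 = 1 - 1 = 0)
(8*5)*q = (8*5)*0 = 40*0 = 0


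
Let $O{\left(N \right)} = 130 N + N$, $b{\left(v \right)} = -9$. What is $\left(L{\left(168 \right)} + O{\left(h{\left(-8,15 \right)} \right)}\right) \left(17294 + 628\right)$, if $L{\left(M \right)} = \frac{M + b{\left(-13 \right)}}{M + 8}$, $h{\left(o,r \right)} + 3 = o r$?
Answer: $- \frac{25410967569}{88} \approx -2.8876 \cdot 10^{8}$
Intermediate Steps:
$h{\left(o,r \right)} = -3 + o r$
$O{\left(N \right)} = 131 N$
$L{\left(M \right)} = \frac{-9 + M}{8 + M}$ ($L{\left(M \right)} = \frac{M - 9}{M + 8} = \frac{-9 + M}{8 + M}$)
$\left(L{\left(168 \right)} + O{\left(h{\left(-8,15 \right)} \right)}\right) \left(17294 + 628\right) = \left(\frac{-9 + 168}{8 + 168} + 131 \left(-3 - 120\right)\right) \left(17294 + 628\right) = \left(\frac{1}{176} \cdot 159 + 131 \left(-3 - 120\right)\right) 17922 = \left(\frac{1}{176} \cdot 159 + 131 \left(-123\right)\right) 17922 = \left(\frac{159}{176} - 16113\right) 17922 = \left(- \frac{2835729}{176}\right) 17922 = - \frac{25410967569}{88}$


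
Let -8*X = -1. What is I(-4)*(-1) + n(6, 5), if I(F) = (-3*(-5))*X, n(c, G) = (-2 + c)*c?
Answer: 177/8 ≈ 22.125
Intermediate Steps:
X = ⅛ (X = -⅛*(-1) = ⅛ ≈ 0.12500)
n(c, G) = c*(-2 + c)
I(F) = 15/8 (I(F) = -3*(-5)*(⅛) = 15*(⅛) = 15/8)
I(-4)*(-1) + n(6, 5) = (15/8)*(-1) + 6*(-2 + 6) = -15/8 + 6*4 = -15/8 + 24 = 177/8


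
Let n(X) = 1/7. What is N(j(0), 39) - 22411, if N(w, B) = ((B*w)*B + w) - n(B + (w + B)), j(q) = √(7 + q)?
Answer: -156878/7 + 1522*√7 ≈ -18384.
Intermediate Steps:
n(X) = ⅐
N(w, B) = -⅐ + w + w*B² (N(w, B) = ((B*w)*B + w) - 1*⅐ = (w*B² + w) - ⅐ = (w + w*B²) - ⅐ = -⅐ + w + w*B²)
N(j(0), 39) - 22411 = (-⅐ + √(7 + 0) + √(7 + 0)*39²) - 22411 = (-⅐ + √7 + √7*1521) - 22411 = (-⅐ + √7 + 1521*√7) - 22411 = (-⅐ + 1522*√7) - 22411 = -156878/7 + 1522*√7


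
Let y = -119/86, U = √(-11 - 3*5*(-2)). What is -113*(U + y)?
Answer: 13447/86 - 113*√19 ≈ -336.20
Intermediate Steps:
U = √19 (U = √(-11 - 15*(-2)) = √(-11 + 30) = √19 ≈ 4.3589)
y = -119/86 (y = -119*1/86 = -119/86 ≈ -1.3837)
-113*(U + y) = -113*(√19 - 119/86) = -113*(-119/86 + √19) = 13447/86 - 113*√19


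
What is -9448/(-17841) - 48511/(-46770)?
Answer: 145263079/92713730 ≈ 1.5668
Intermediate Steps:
-9448/(-17841) - 48511/(-46770) = -9448*(-1/17841) - 48511*(-1/46770) = 9448/17841 + 48511/46770 = 145263079/92713730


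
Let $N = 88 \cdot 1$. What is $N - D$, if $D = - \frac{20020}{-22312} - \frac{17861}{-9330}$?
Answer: $\frac{1108358953}{13010685} \approx 85.188$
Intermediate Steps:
$N = 88$
$D = \frac{36581327}{13010685}$ ($D = \left(-20020\right) \left(- \frac{1}{22312}\right) - - \frac{17861}{9330} = \frac{5005}{5578} + \frac{17861}{9330} = \frac{36581327}{13010685} \approx 2.8116$)
$N - D = 88 - \frac{36581327}{13010685} = \frac{1108358953}{13010685}$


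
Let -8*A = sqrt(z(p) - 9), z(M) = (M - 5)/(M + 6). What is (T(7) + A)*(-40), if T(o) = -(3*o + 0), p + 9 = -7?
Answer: 840 + I*sqrt(690)/2 ≈ 840.0 + 13.134*I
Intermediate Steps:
p = -16 (p = -9 - 7 = -16)
z(M) = (-5 + M)/(6 + M)
T(o) = -3*o
A = -I*sqrt(690)/80 (A = -sqrt((-5 - 16)/(6 - 16) - 9)/8 = -sqrt(-21/(-10) - 9)/8 = -sqrt(-1/10*(-21) - 9)/8 = -sqrt(21/10 - 9)/8 = -I*sqrt(690)/80 ≈ -0.32835*I)
(T(7) + A)*(-40) = (-3*7 - I*sqrt(690)/80)*(-40) = (-21 - I*sqrt(690)/80)*(-40) = 840 + I*sqrt(690)/2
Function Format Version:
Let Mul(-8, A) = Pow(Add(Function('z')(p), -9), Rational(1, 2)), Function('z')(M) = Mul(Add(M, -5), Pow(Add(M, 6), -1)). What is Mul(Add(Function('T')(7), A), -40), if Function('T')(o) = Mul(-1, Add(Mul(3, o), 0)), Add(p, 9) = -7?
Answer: Add(840, Mul(Rational(1, 2), I, Pow(690, Rational(1, 2)))) ≈ Add(840.00, Mul(13.134, I))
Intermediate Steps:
p = -16 (p = Add(-9, -7) = -16)
Function('z')(M) = Mul(Pow(Add(6, M), -1), Add(-5, M)) (Function('z')(M) = Mul(Add(-5, M), Pow(Add(6, M), -1)) = Mul(Pow(Add(6, M), -1), Add(-5, M)))
Function('T')(o) = Mul(-3, o) (Function('T')(o) = Mul(-1, Mul(3, o)) = Mul(-3, o))
A = Mul(Rational(-1, 80), I, Pow(690, Rational(1, 2))) (A = Mul(Rational(-1, 8), Pow(Add(Mul(Pow(Add(6, -16), -1), Add(-5, -16)), -9), Rational(1, 2))) = Mul(Rational(-1, 8), Pow(Add(Mul(Pow(-10, -1), -21), -9), Rational(1, 2))) = Mul(Rational(-1, 8), Pow(Add(Mul(Rational(-1, 10), -21), -9), Rational(1, 2))) = Mul(Rational(-1, 8), Pow(Add(Rational(21, 10), -9), Rational(1, 2))) = Mul(Rational(-1, 8), Pow(Rational(-69, 10), Rational(1, 2))) = Mul(Rational(-1, 8), Mul(Rational(1, 10), I, Pow(690, Rational(1, 2)))) = Mul(Rational(-1, 80), I, Pow(690, Rational(1, 2))) ≈ Mul(-0.32835, I))
Mul(Add(Function('T')(7), A), -40) = Mul(Add(Mul(-3, 7), Mul(Rational(-1, 80), I, Pow(690, Rational(1, 2)))), -40) = Mul(Add(-21, Mul(Rational(-1, 80), I, Pow(690, Rational(1, 2)))), -40) = Add(840, Mul(Rational(1, 2), I, Pow(690, Rational(1, 2))))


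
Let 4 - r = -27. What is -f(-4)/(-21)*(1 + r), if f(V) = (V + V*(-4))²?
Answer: 1536/7 ≈ 219.43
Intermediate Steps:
r = 31 (r = 4 - 1*(-27) = 4 + 27 = 31)
f(V) = 9*V² (f(V) = (V - 4*V)² = (-3*V)² = 9*V²)
-f(-4)/(-21)*(1 + r) = -(9*(-4)²)/(-21)*(1 + 31) = -(9*16)*(-1/21)*32 = -144*(-1/21)*32 = -(-48)*32/7 = -1*(-1536/7) = 1536/7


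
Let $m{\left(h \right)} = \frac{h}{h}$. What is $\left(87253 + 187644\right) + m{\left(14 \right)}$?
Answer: $274898$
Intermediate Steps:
$m{\left(h \right)} = 1$
$\left(87253 + 187644\right) + m{\left(14 \right)} = \left(87253 + 187644\right) + 1 = 274897 + 1 = 274898$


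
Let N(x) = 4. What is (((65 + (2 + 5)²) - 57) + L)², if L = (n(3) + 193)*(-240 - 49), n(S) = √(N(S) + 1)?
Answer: 3105136005 + 32206160*√5 ≈ 3.1772e+9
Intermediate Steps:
n(S) = √5 (n(S) = √(4 + 1) = √5)
L = -55777 - 289*√5 (L = (√5 + 193)*(-240 - 49) = (193 + √5)*(-289) = -55777 - 289*√5 ≈ -56423.)
(((65 + (2 + 5)²) - 57) + L)² = (((65 + (2 + 5)²) - 57) + (-55777 - 289*√5))² = (((65 + 7²) - 57) + (-55777 - 289*√5))² = (((65 + 49) - 57) + (-55777 - 289*√5))² = ((114 - 57) + (-55777 - 289*√5))² = (57 + (-55777 - 289*√5))² = (-55720 - 289*√5)²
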